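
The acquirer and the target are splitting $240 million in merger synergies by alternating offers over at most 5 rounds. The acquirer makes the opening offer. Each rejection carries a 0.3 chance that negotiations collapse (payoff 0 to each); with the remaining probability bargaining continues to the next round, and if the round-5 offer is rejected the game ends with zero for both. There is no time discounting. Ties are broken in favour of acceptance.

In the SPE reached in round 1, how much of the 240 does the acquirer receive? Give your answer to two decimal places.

Round 5 (the acquirer proposes): the target will accept anything ≥ 0, so the acquirer offers 0 and keeps 240.
Round 4 (the target proposes): rejecting gives the acquirer an expected 0.7 × 240 = 168; the target offers that and keeps 72.
Round 3 (the acquirer proposes): rejecting gives the target an expected 0.7 × 72 = 50.4. The acquirer offers 50.4 and keeps 240 − 50.4 = 189.6.
Round 2 (the target proposes): rejecting gives the acquirer an expected 0.7 × 189.6 = 132.72; the target offers that and keeps 107.28.
Round 1 (the acquirer proposes): rejecting gives the target an expected 0.7 × 107.28 = 75.096; the acquirer offers that and keeps 164.904.

164.90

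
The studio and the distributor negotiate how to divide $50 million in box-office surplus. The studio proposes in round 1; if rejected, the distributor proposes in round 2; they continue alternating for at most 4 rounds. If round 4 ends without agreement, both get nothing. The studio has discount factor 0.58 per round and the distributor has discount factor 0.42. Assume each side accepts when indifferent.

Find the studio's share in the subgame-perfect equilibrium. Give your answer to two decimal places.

36.06

Work backward from the last round.
Round 4 (the distributor proposes): the studio will accept anything ≥ 0, so the distributor offers 0 and keeps 50.
Round 3 (the studio proposes): the distributor can get 50 next round, worth 0.42 × 50 = 21 now, so the studio offers 21, keeping 29.
Round 2 (the distributor proposes): the studio can get 29 next round, worth 0.58 × 29 = 16.82 now, so the distributor offers 16.82, keeping 33.18.
Round 1 (the studio proposes): the distributor can get 33.18 next round, worth 0.42 × 33.18 = 13.9356 now; the studio offers that and keeps 36.0644.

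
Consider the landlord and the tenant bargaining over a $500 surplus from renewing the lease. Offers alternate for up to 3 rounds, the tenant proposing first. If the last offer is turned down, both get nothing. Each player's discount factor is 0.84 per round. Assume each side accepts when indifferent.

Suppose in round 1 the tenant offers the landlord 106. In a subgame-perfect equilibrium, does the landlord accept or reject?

Round 3 (the tenant proposes): rejection yields 0 for the landlord; the tenant offers 0 and keeps 500.
Round 2 (the landlord proposes): the tenant can get 500 next round, worth 0.84 × 500 = 420 now, so the landlord offers 420, keeping 80.
So by rejecting in round 1, the landlord gets 80 next round, worth 0.84 × 80 = 67.2 now.
Offer 106 ≥ 67.2, so the landlord accepts.

Accept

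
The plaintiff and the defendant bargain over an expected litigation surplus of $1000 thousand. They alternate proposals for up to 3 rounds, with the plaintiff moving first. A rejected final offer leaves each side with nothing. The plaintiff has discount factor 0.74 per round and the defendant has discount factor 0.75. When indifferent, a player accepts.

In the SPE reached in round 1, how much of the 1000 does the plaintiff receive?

Solve by backward induction from round 3.
Round 3 (the plaintiff proposes): rejection yields 0 for the defendant; the plaintiff offers 0 and keeps 1000.
Round 2 (the defendant proposes): the plaintiff can get 1000 next round, worth 0.74 × 1000 = 740 now; the defendant offers that and keeps 260.
Round 1 (the plaintiff proposes): the defendant can get 260 next round, worth 0.75 × 260 = 195 now; the plaintiff offers that and keeps 805.

805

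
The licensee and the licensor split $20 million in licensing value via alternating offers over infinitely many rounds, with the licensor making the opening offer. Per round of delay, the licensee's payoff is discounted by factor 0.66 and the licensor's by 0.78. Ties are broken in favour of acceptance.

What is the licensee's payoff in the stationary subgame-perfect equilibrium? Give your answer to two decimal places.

5.99

Let x be the licensor's share when the licensor proposes and y be the licensee's share when the licensee proposes.
The licensee accepts iff offered ≥ 0.66·y, so x = 20 − 0.66y. Symmetrically y = 20 − 0.78x.
Substituting: x = 20 − 0.66(20 − 0.78x), giving x(1 − 0.78·0.66) = 20(1 − 0.66).
So x = 20 × 0.34 / 0.4852 ≈ 14.0148, and the licensee receives 20 − x ≈ 5.9852.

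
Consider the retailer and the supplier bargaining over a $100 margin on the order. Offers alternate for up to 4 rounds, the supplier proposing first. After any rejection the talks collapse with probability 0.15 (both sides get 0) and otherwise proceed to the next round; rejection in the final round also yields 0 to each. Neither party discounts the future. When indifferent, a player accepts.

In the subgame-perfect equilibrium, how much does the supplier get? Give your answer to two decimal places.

Round 4 (the retailer proposes): the supplier will accept anything ≥ 0, so the retailer offers 0 and keeps 100.
Round 3 (the supplier proposes): rejecting gives the retailer an expected 0.85 × 100 = 85, so the supplier offers 85, keeping 15.
Round 2 (the retailer proposes): rejecting gives the supplier an expected 0.85 × 15 = 12.75; the retailer offers that and keeps 87.25.
Round 1 (the supplier proposes): rejecting gives the retailer an expected 0.85 × 87.25 = 74.1625. The supplier offers 74.1625 and keeps 100 − 74.1625 = 25.8375.

25.84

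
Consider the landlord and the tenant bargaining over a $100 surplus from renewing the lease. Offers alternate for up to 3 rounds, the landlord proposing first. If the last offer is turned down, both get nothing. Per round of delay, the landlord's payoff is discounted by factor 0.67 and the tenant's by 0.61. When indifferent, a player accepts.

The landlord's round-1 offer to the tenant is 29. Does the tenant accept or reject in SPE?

Accept

Round 3 (the landlord proposes): the tenant will accept anything ≥ 0, so the landlord offers 0 and keeps 100.
Round 2 (the tenant proposes): the landlord can get 100 next round, worth 0.67 × 100 = 67 now; the tenant offers that and keeps 33.
So by rejecting in round 1, the tenant gets 33 next round, worth 0.61 × 33 = 20.13 now.
Offer 29 ≥ 20.13, so the tenant accepts.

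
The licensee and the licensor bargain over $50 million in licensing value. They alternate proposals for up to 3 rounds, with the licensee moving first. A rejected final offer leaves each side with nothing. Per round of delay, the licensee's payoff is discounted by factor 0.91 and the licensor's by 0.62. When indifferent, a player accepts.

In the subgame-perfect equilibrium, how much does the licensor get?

2.79

Work backward from the last round.
Round 3 (the licensee proposes): the licensor will accept anything ≥ 0, so the licensee offers 0 and keeps 50.
Round 2 (the licensor proposes): the licensee can get 50 next round, worth 0.91 × 50 = 45.5 now, so the licensor offers 45.5, keeping 4.5.
Round 1 (the licensee proposes): the licensor can get 4.5 next round, worth 0.62 × 4.5 = 2.79 now, so the licensee offers 2.79, keeping 47.21.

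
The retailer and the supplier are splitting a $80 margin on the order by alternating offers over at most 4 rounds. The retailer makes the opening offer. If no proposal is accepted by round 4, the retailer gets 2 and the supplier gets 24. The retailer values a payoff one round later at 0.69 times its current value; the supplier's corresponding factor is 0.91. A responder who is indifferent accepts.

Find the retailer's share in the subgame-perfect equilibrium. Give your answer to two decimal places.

12.86

Round 4 (the supplier proposes): the retailer gets 2 if talks fail, so the supplier offers 2 and keeps 78.
Round 3 (the retailer proposes): the supplier can get 78 next round, worth 0.91 × 78 = 70.98 now. The retailer offers 70.98 and keeps 80 − 70.98 = 9.02.
Round 2 (the supplier proposes): the retailer can get 9.02 next round, worth 0.69 × 9.02 = 6.2238 now. The supplier offers 6.2238 and keeps 80 − 6.2238 = 73.7762.
Round 1 (the retailer proposes): the supplier can get 73.7762 next round, worth 0.91 × 73.7762 = 67.136342 now, so the retailer offers 67.136342, keeping 12.863658.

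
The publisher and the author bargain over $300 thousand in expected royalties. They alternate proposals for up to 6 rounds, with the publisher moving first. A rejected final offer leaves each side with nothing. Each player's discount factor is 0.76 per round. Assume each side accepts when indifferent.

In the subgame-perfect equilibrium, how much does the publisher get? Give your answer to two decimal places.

Round 6 (the author proposes): rejection yields 0 for the publisher; the author offers 0 and keeps 300.
Round 5 (the publisher proposes): the author can get 300 next round, worth 0.76 × 300 = 228 now, so the publisher offers 228, keeping 72.
Round 4 (the author proposes): the publisher can get 72 next round, worth 0.76 × 72 = 54.72 now; the author offers that and keeps 245.28.
Round 3 (the publisher proposes): the author can get 245.28 next round, worth 0.76 × 245.28 = 186.4128 now. The publisher offers 186.4128 and keeps 300 − 186.4128 = 113.5872.
Round 2 (the author proposes): the publisher can get 113.5872 next round, worth 0.76 × 113.5872 = 86.326272 now. The author offers 86.326272 and keeps 300 − 86.326272 = 213.673728.
Round 1 (the publisher proposes): the author can get 213.673728 next round, worth 0.76 × 213.673728 = 162.39203328 now; the publisher offers that and keeps 137.60796672.

137.61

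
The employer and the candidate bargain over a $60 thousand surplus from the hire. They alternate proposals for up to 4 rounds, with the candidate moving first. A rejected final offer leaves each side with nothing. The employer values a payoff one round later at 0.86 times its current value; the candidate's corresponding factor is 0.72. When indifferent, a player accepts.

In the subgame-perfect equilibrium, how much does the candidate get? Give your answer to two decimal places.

13.60

By backward induction:
Round 4 (the employer proposes): rejection yields 0 for the candidate; the employer offers 0 and keeps 60.
Round 3 (the candidate proposes): the employer can get 60 next round, worth 0.86 × 60 = 51.6 now. The candidate offers 51.6 and keeps 60 − 51.6 = 8.4.
Round 2 (the employer proposes): the candidate can get 8.4 next round, worth 0.72 × 8.4 = 6.048 now; the employer offers that and keeps 53.952.
Round 1 (the candidate proposes): the employer can get 53.952 next round, worth 0.86 × 53.952 = 46.39872 now; the candidate offers that and keeps 13.60128.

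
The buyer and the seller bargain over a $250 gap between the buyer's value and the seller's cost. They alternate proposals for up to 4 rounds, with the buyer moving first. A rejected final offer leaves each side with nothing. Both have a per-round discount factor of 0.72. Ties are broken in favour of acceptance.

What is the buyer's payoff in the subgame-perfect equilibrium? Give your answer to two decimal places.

106.29

Solve by backward induction from round 4.
Round 4 (the seller proposes): the buyer will accept anything ≥ 0, so the seller offers 0 and keeps 250.
Round 3 (the buyer proposes): the seller can get 250 next round, worth 0.72 × 250 = 180 now, so the buyer offers 180, keeping 70.
Round 2 (the seller proposes): the buyer can get 70 next round, worth 0.72 × 70 = 50.4 now; the seller offers that and keeps 199.6.
Round 1 (the buyer proposes): the seller can get 199.6 next round, worth 0.72 × 199.6 = 143.712 now; the buyer offers that and keeps 106.288.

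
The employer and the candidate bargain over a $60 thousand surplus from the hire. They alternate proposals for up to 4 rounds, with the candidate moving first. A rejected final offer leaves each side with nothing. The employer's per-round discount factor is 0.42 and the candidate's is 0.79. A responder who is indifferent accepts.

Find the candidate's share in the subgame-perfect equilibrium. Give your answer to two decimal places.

Round 4 (the employer proposes): the candidate will accept anything ≥ 0, so the employer offers 0 and keeps 60.
Round 3 (the candidate proposes): the employer can get 60 next round, worth 0.42 × 60 = 25.2 now; the candidate offers that and keeps 34.8.
Round 2 (the employer proposes): the candidate can get 34.8 next round, worth 0.79 × 34.8 = 27.492 now. The employer offers 27.492 and keeps 60 − 27.492 = 32.508.
Round 1 (the candidate proposes): the employer can get 32.508 next round, worth 0.42 × 32.508 = 13.65336 now. The candidate offers 13.65336 and keeps 60 − 13.65336 = 46.34664.

46.35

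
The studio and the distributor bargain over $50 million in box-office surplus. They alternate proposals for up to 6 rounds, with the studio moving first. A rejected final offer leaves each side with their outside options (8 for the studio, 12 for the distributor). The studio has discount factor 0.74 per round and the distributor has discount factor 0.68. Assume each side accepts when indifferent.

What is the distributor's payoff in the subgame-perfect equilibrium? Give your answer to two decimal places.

Round 6 (the distributor proposes): the studio gets 8 if talks fail, so the distributor offers 8 and keeps 42.
Round 5 (the studio proposes): the distributor can get 42 next round, worth 0.68 × 42 = 28.56 now, so the studio offers 28.56, keeping 21.44.
Round 4 (the distributor proposes): the studio can get 21.44 next round, worth 0.74 × 21.44 = 15.8656 now, so the distributor offers 15.8656, keeping 34.1344.
Round 3 (the studio proposes): the distributor can get 34.1344 next round, worth 0.68 × 34.1344 = 23.211392 now. The studio offers 23.211392 and keeps 50 − 23.211392 = 26.788608.
Round 2 (the distributor proposes): the studio can get 26.788608 next round, worth 0.74 × 26.788608 = 19.82356992 now; the distributor offers that and keeps 30.17643008.
Round 1 (the studio proposes): the distributor can get 30.17643008 next round, worth 0.68 × 30.17643008 = 20.5199724544 now; the studio offers that and keeps 29.4800275456.

20.52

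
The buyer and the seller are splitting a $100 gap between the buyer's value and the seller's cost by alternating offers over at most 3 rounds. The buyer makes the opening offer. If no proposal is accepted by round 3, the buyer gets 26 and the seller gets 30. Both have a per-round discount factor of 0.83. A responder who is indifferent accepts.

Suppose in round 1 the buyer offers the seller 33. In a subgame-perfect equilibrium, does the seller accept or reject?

Work out the seller's continuation value if the offer is rejected.
Round 3 (the buyer proposes): the seller gets 30 if talks fail, so the buyer offers 30 and keeps 70.
Round 2 (the seller proposes): the buyer can get 70 next round, worth 0.83 × 70 = 58.1 now, so the seller offers 58.1, keeping 41.9.
So by rejecting in round 1, the seller gets 41.9 next round, worth 0.83 × 41.9 = 34.777 now.
Offer 33 < 34.777, so the seller rejects.

Reject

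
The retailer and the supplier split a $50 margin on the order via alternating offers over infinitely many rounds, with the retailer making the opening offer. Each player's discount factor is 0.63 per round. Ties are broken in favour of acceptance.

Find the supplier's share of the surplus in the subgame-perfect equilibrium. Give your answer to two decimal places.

19.33

When the retailer proposes, the supplier accepts any offer worth at least 0.63 times what the supplier would get by proposing next round; and vice versa.
This gives x = 50 − 0.63y and y = 50 − 0.63x, where x and y are each side's share when it proposes.
Hence (1 − 0.63·0.63)x = 50(1 − 0.63), i.e. 0.6031·x = 18.5.
x ≈ 30.6748; the supplier's share is 50 − x ≈ 19.3252.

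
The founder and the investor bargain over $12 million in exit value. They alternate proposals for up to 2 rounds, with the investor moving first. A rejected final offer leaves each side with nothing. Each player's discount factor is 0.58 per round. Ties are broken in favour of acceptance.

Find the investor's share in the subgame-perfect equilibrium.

Solve by backward induction from round 2.
Round 2 (the founder proposes): the investor will accept anything ≥ 0, so the founder offers 0 and keeps 12.
Round 1 (the investor proposes): the founder can get 12 next round, worth 0.58 × 12 = 6.96 now; the investor offers that and keeps 5.04.

5.04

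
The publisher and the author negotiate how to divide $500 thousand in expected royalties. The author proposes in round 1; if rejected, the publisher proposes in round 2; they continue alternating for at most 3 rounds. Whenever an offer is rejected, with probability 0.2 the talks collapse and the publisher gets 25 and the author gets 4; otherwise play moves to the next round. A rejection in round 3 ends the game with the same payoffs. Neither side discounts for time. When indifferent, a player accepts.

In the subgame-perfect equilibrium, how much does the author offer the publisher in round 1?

100.36

Round 3 (the author proposes): the publisher gets 25 if talks fail, so the author offers 25 and keeps 475.
Round 2 (the publisher proposes): rejecting gives the author an expected 0.8 × 475 + 0.2 × 4 = 380.8, so the publisher offers 380.8, keeping 119.2.
Round 1 (the author proposes): rejecting gives the publisher an expected 0.8 × 119.2 + 0.2 × 25 = 100.36. The author offers 100.36 and keeps 500 − 100.36 = 399.64.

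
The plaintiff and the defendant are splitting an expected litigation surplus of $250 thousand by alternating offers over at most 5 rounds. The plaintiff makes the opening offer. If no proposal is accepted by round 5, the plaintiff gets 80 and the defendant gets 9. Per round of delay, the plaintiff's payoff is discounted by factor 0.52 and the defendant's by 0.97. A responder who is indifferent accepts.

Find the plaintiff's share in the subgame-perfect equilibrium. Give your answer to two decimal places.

Work backward from the last round.
Round 5 (the plaintiff proposes): the defendant gets 9 if talks fail, so the plaintiff offers 9 and keeps 241.
Round 4 (the defendant proposes): the plaintiff can get 241 next round, worth 0.52 × 241 = 125.32 now, so the defendant offers 125.32, keeping 124.68.
Round 3 (the plaintiff proposes): the defendant can get 124.68 next round, worth 0.97 × 124.68 = 120.9396 now. The plaintiff offers 120.9396 and keeps 250 − 120.9396 = 129.0604.
Round 2 (the defendant proposes): the plaintiff can get 129.0604 next round, worth 0.52 × 129.0604 = 67.111408 now. The defendant offers 67.111408 and keeps 250 − 67.111408 = 182.888592.
Round 1 (the plaintiff proposes): the defendant can get 182.888592 next round, worth 0.97 × 182.888592 = 177.40193424 now. The plaintiff offers 177.40193424 and keeps 250 − 177.40193424 = 72.59806576.

72.60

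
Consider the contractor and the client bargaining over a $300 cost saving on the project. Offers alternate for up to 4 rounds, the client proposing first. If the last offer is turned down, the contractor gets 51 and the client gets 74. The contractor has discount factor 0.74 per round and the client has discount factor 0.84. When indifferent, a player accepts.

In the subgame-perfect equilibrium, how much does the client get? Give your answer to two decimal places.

160.52

Round 4 (the contractor proposes): the client gets 74 if talks fail, so the contractor offers 74 and keeps 226.
Round 3 (the client proposes): the contractor can get 226 next round, worth 0.74 × 226 = 167.24 now. The client offers 167.24 and keeps 300 − 167.24 = 132.76.
Round 2 (the contractor proposes): the client can get 132.76 next round, worth 0.84 × 132.76 = 111.5184 now; the contractor offers that and keeps 188.4816.
Round 1 (the client proposes): the contractor can get 188.4816 next round, worth 0.74 × 188.4816 = 139.476384 now, so the client offers 139.476384, keeping 160.523616.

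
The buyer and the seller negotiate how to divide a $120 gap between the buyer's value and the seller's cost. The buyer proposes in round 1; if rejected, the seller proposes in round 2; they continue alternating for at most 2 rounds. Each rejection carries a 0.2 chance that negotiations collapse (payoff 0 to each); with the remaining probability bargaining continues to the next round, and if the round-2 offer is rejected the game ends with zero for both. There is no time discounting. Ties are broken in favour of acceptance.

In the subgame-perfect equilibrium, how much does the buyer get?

24

By backward induction:
Round 2 (the seller proposes): the buyer will accept anything ≥ 0, so the seller offers 0 and keeps 120.
Round 1 (the buyer proposes): rejecting gives the seller an expected 0.8 × 120 = 96; the buyer offers that and keeps 24.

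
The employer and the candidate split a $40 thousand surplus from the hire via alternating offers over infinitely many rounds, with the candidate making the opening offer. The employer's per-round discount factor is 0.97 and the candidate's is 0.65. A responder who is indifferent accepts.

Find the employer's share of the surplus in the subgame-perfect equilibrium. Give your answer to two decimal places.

Let x be the candidate's share when the candidate proposes and y be the employer's share when the employer proposes.
The employer accepts iff offered ≥ 0.97·y, so x = 40 − 0.97y. Symmetrically y = 40 − 0.65x.
Substituting: x = 40 − 0.97(40 − 0.65x), giving x(1 − 0.65·0.97) = 40(1 − 0.97).
So x = 40 × 0.03 / 0.3695 ≈ 3.2476, and the employer receives 40 − x ≈ 36.7524.

36.75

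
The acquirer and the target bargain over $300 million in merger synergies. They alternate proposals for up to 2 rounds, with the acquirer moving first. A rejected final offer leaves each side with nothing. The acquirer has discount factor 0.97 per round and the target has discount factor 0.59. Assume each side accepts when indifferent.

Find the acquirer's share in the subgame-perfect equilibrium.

Round 2 (the target proposes): rejection yields 0 for the acquirer; the target offers 0 and keeps 300.
Round 1 (the acquirer proposes): the target can get 300 next round, worth 0.59 × 300 = 177 now; the acquirer offers that and keeps 123.

123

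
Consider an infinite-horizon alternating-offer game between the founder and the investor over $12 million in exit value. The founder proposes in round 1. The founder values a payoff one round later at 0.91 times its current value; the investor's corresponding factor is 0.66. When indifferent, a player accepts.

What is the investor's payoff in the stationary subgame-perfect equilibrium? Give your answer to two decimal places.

When the founder proposes, the investor accepts any offer worth at least 0.66 times what the investor would get by proposing next round; and vice versa.
This gives x = 12 − 0.66y and y = 12 − 0.91x, where x and y are each side's share when it proposes.
Hence (1 − 0.66·0.91)x = 12(1 − 0.66), i.e. 0.3994·x = 4.08.
x ≈ 10.2153; the investor's share is 12 − x ≈ 1.7847.

1.78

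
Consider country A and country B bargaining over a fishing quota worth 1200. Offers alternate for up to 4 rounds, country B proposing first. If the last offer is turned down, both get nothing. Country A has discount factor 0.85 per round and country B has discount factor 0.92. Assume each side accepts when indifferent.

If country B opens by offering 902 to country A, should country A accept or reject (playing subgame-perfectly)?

Round 4 (country A proposes): rejection yields 0 for country B; country A offers 0 and keeps 1200.
Round 3 (country B proposes): country A can get 1200 next round, worth 0.85 × 1200 = 1020 now, so country B offers 1020, keeping 180.
Round 2 (country A proposes): country B can get 180 next round, worth 0.92 × 180 = 165.6 now; country A offers that and keeps 1034.4.
So by rejecting in round 1, country A gets 1034.4 next round, worth 0.85 × 1034.4 = 879.24 now.
Offer 902 ≥ 879.24, so country A accepts.

Accept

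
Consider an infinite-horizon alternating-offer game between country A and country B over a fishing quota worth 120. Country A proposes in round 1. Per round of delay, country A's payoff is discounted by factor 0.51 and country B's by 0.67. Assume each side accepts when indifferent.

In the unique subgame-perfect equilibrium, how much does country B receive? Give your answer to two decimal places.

When country A proposes, country B accepts any offer worth at least 0.67 times what country B would get by proposing next round; and vice versa.
This gives x = 120 − 0.67y and y = 120 − 0.51x, where x and y are each side's share when it proposes.
Hence (1 − 0.67·0.51)x = 120(1 − 0.67), i.e. 0.6583·x = 39.6.
x ≈ 60.1549; country B's share is 120 − x ≈ 59.8451.

59.85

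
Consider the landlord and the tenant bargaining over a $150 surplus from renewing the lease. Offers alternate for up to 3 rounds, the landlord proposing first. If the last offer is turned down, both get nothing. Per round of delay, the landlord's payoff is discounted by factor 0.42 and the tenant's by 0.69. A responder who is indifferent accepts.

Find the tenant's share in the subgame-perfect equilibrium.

By backward induction:
Round 3 (the landlord proposes): the tenant will accept anything ≥ 0, so the landlord offers 0 and keeps 150.
Round 2 (the tenant proposes): the landlord can get 150 next round, worth 0.42 × 150 = 63 now, so the tenant offers 63, keeping 87.
Round 1 (the landlord proposes): the tenant can get 87 next round, worth 0.69 × 87 = 60.03 now, so the landlord offers 60.03, keeping 89.97.

60.03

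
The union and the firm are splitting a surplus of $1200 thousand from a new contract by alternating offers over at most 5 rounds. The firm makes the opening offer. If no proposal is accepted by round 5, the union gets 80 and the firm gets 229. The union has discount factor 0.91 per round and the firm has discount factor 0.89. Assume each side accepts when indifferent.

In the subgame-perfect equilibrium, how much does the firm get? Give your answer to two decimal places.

By backward induction:
Round 5 (the firm proposes): the union gets 80 if talks fail, so the firm offers 80 and keeps 1120.
Round 4 (the union proposes): the firm can get 1120 next round, worth 0.89 × 1120 = 996.8 now. The union offers 996.8 and keeps 1200 − 996.8 = 203.2.
Round 3 (the firm proposes): the union can get 203.2 next round, worth 0.91 × 203.2 = 184.912 now. The firm offers 184.912 and keeps 1200 − 184.912 = 1015.088.
Round 2 (the union proposes): the firm can get 1015.088 next round, worth 0.89 × 1015.088 = 903.42832 now; the union offers that and keeps 296.57168.
Round 1 (the firm proposes): the union can get 296.57168 next round, worth 0.91 × 296.57168 = 269.8802288 now, so the firm offers 269.8802288, keeping 930.1197712.

930.12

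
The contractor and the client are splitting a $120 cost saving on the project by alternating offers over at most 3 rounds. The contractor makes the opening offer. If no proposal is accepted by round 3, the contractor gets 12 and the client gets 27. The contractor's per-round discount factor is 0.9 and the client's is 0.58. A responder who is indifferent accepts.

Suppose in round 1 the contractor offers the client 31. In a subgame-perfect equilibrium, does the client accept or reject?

Accept

Round 3 (the contractor proposes): the client gets 27 if talks fail, so the contractor offers 27 and keeps 93.
Round 2 (the client proposes): the contractor can get 93 next round, worth 0.9 × 93 = 83.7 now; the client offers that and keeps 36.3.
So by rejecting in round 1, the client gets 36.3 next round, worth 0.58 × 36.3 = 21.054 now.
Offer 31 ≥ 21.054, so the client accepts.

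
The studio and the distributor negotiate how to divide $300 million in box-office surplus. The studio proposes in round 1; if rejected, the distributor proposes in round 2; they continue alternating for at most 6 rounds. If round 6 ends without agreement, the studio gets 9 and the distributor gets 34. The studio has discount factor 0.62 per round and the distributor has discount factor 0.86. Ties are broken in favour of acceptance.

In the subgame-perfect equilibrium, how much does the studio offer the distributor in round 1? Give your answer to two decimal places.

221.46

Work backward from the last round.
Round 6 (the distributor proposes): the studio gets 9 if talks fail, so the distributor offers 9 and keeps 291.
Round 5 (the studio proposes): the distributor can get 291 next round, worth 0.86 × 291 = 250.26 now. The studio offers 250.26 and keeps 300 − 250.26 = 49.74.
Round 4 (the distributor proposes): the studio can get 49.74 next round, worth 0.62 × 49.74 = 30.8388 now. The distributor offers 30.8388 and keeps 300 − 30.8388 = 269.1612.
Round 3 (the studio proposes): the distributor can get 269.1612 next round, worth 0.86 × 269.1612 = 231.478632 now, so the studio offers 231.478632, keeping 68.521368.
Round 2 (the distributor proposes): the studio can get 68.521368 next round, worth 0.62 × 68.521368 = 42.48324816 now, so the distributor offers 42.48324816, keeping 257.51675184.
Round 1 (the studio proposes): the distributor can get 257.51675184 next round, worth 0.86 × 257.51675184 = 221.4644065824 now. The studio offers 221.4644065824 and keeps 300 − 221.4644065824 = 78.5355934176.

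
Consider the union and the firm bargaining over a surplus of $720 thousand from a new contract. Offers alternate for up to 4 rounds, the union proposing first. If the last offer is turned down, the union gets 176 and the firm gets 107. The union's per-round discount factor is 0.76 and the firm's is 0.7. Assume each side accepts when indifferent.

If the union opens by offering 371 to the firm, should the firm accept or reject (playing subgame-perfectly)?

Accept

Round 4 (the firm proposes): the union gets 176 if talks fail, so the firm offers 176 and keeps 544.
Round 3 (the union proposes): the firm can get 544 next round, worth 0.7 × 544 = 380.8 now, so the union offers 380.8, keeping 339.2.
Round 2 (the firm proposes): the union can get 339.2 next round, worth 0.76 × 339.2 = 257.792 now; the firm offers that and keeps 462.208.
So by rejecting in round 1, the firm gets 462.208 next round, worth 0.7 × 462.208 = 323.5456 now.
Offer 371 ≥ 323.5456, so the firm accepts.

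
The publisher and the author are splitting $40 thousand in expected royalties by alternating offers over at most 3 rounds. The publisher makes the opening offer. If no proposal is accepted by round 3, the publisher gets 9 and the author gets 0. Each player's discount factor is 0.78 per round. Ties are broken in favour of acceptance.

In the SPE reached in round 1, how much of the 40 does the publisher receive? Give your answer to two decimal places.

33.14

Work backward from the last round.
Round 3 (the publisher proposes): the author will accept anything ≥ 0, so the publisher offers 0 and keeps 40.
Round 2 (the author proposes): the publisher can get 40 next round, worth 0.78 × 40 = 31.2 now. The author offers 31.2 and keeps 40 − 31.2 = 8.8.
Round 1 (the publisher proposes): the author can get 8.8 next round, worth 0.78 × 8.8 = 6.864 now; the publisher offers that and keeps 33.136.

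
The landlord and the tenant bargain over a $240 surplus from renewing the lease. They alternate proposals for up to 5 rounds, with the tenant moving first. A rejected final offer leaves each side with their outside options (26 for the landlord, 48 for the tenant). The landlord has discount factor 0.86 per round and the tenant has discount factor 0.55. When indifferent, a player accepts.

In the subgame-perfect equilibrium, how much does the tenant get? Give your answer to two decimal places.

97.37

Round 5 (the tenant proposes): the landlord gets 26 if talks fail, so the tenant offers 26 and keeps 214.
Round 4 (the landlord proposes): the tenant can get 214 next round, worth 0.55 × 214 = 117.7 now. The landlord offers 117.7 and keeps 240 − 117.7 = 122.3.
Round 3 (the tenant proposes): the landlord can get 122.3 next round, worth 0.86 × 122.3 = 105.178 now, so the tenant offers 105.178, keeping 134.822.
Round 2 (the landlord proposes): the tenant can get 134.822 next round, worth 0.55 × 134.822 = 74.1521 now. The landlord offers 74.1521 and keeps 240 − 74.1521 = 165.8479.
Round 1 (the tenant proposes): the landlord can get 165.8479 next round, worth 0.86 × 165.8479 = 142.629194 now, so the tenant offers 142.629194, keeping 97.370806.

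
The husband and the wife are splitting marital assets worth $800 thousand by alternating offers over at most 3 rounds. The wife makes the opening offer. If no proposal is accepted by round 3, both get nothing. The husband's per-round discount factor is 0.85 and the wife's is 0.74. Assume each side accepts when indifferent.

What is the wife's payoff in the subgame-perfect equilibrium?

623.2

Round 3 (the wife proposes): the husband will accept anything ≥ 0, so the wife offers 0 and keeps 800.
Round 2 (the husband proposes): the wife can get 800 next round, worth 0.74 × 800 = 592 now; the husband offers that and keeps 208.
Round 1 (the wife proposes): the husband can get 208 next round, worth 0.85 × 208 = 176.8 now. The wife offers 176.8 and keeps 800 − 176.8 = 623.2.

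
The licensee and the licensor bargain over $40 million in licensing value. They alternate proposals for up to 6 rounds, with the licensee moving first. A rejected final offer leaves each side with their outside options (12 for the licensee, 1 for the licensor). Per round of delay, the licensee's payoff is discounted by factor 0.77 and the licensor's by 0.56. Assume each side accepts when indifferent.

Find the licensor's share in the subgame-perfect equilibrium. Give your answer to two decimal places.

Round 6 (the licensor proposes): the licensee gets 12 if talks fail, so the licensor offers 12 and keeps 28.
Round 5 (the licensee proposes): the licensor can get 28 next round, worth 0.56 × 28 = 15.68 now. The licensee offers 15.68 and keeps 40 − 15.68 = 24.32.
Round 4 (the licensor proposes): the licensee can get 24.32 next round, worth 0.77 × 24.32 = 18.7264 now, so the licensor offers 18.7264, keeping 21.2736.
Round 3 (the licensee proposes): the licensor can get 21.2736 next round, worth 0.56 × 21.2736 = 11.913216 now, so the licensee offers 11.913216, keeping 28.086784.
Round 2 (the licensor proposes): the licensee can get 28.086784 next round, worth 0.77 × 28.086784 = 21.62682368 now. The licensor offers 21.62682368 and keeps 40 − 21.62682368 = 18.37317632.
Round 1 (the licensee proposes): the licensor can get 18.37317632 next round, worth 0.56 × 18.37317632 = 10.2889787392 now. The licensee offers 10.2889787392 and keeps 40 − 10.2889787392 = 29.7110212608.

10.29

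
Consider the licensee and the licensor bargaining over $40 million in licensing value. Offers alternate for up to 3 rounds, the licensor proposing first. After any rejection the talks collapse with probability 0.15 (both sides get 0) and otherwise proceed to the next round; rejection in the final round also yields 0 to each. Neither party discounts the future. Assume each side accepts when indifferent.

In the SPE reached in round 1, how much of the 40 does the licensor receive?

Round 3 (the licensor proposes): rejection yields 0 for the licensee; the licensor offers 0 and keeps 40.
Round 2 (the licensee proposes): rejecting gives the licensor an expected 0.85 × 40 = 34; the licensee offers that and keeps 6.
Round 1 (the licensor proposes): rejecting gives the licensee an expected 0.85 × 6 = 5.1, so the licensor offers 5.1, keeping 34.9.

34.9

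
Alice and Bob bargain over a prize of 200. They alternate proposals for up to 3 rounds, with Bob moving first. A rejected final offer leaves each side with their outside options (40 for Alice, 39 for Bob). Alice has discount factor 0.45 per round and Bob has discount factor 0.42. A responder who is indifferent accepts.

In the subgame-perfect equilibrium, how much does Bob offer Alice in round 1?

59.76

Round 3 (Bob proposes): Alice gets 40 if talks fail, so Bob offers 40 and keeps 160.
Round 2 (Alice proposes): Bob can get 160 next round, worth 0.42 × 160 = 67.2 now. Alice offers 67.2 and keeps 200 − 67.2 = 132.8.
Round 1 (Bob proposes): Alice can get 132.8 next round, worth 0.45 × 132.8 = 59.76 now, so Bob offers 59.76, keeping 140.24.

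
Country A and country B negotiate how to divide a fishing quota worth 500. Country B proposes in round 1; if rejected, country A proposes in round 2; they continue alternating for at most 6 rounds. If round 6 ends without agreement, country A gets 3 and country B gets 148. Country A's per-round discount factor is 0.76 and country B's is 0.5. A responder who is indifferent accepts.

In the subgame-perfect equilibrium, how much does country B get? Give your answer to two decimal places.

Work backward from the last round.
Round 6 (country A proposes): country B gets 148 if talks fail, so country A offers 148 and keeps 352.
Round 5 (country B proposes): country A can get 352 next round, worth 0.76 × 352 = 267.52 now, so country B offers 267.52, keeping 232.48.
Round 4 (country A proposes): country B can get 232.48 next round, worth 0.5 × 232.48 = 116.24 now. Country A offers 116.24 and keeps 500 − 116.24 = 383.76.
Round 3 (country B proposes): country A can get 383.76 next round, worth 0.76 × 383.76 = 291.6576 now, so country B offers 291.6576, keeping 208.3424.
Round 2 (country A proposes): country B can get 208.3424 next round, worth 0.5 × 208.3424 = 104.1712 now; country A offers that and keeps 395.8288.
Round 1 (country B proposes): country A can get 395.8288 next round, worth 0.76 × 395.8288 = 300.829888 now, so country B offers 300.829888, keeping 199.170112.

199.17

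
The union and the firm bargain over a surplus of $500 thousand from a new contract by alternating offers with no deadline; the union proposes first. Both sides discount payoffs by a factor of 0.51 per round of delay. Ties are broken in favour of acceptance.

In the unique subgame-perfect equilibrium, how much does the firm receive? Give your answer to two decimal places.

168.87

In a stationary SPE each proposer offers the other exactly their discounted continuation value.
If the union keeps x when proposing and the firm keeps y when proposing, then x = 500 − 0.51y and y = 500 − 0.51x.
Solving: x = 500(1 − 0.51) / (1 − 0.51·0.51) = 245 / 0.7399 ≈ 331.1258.
The firm gets 500 − 331.1258 ≈ 168.8742.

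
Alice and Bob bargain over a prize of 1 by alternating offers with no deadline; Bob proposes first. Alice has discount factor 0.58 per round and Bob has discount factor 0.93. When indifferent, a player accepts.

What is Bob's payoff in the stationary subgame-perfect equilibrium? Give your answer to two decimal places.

0.91

In a stationary SPE each proposer offers the other exactly their discounted continuation value.
If Bob keeps x when proposing and Alice keeps y when proposing, then x = 1 − 0.58y and y = 1 − 0.93x.
Solving: x = 1(1 − 0.58) / (1 − 0.93·0.58) = 0.42 / 0.4606 ≈ 0.9119.
Alice gets 1 − 0.9119 ≈ 0.0881.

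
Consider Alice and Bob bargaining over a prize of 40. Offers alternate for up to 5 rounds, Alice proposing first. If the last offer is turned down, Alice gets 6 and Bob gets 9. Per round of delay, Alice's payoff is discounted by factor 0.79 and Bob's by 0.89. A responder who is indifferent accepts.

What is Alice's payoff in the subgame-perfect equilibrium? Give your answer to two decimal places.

22.82

Round 5 (Alice proposes): Bob gets 9 if talks fail, so Alice offers 9 and keeps 31.
Round 4 (Bob proposes): Alice can get 31 next round, worth 0.79 × 31 = 24.49 now, so Bob offers 24.49, keeping 15.51.
Round 3 (Alice proposes): Bob can get 15.51 next round, worth 0.89 × 15.51 = 13.8039 now; Alice offers that and keeps 26.1961.
Round 2 (Bob proposes): Alice can get 26.1961 next round, worth 0.79 × 26.1961 = 20.694919 now, so Bob offers 20.694919, keeping 19.305081.
Round 1 (Alice proposes): Bob can get 19.305081 next round, worth 0.89 × 19.305081 = 17.18152209 now. Alice offers 17.18152209 and keeps 40 − 17.18152209 = 22.81847791.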